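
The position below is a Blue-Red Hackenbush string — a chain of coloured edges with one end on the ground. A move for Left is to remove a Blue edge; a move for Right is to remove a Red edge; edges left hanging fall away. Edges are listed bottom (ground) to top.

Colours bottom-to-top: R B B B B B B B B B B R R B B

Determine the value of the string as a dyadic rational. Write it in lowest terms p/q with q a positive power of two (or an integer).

R: Left { (no moves) }, Right { 0 } → simplest -1
RB: Left { -1 }, Right { 0 } → simplest -1/2
RBB: Left { -1 -1/2 }, Right { 0 } → simplest -1/4
RBBB: Left { -1 -1/2 -1/4 }, Right { 0 } → simplest -1/8
RBBBB: Left { -1 -1/2 -1/4 -1/8 }, Right { 0 } → simplest -1/16
RBBBBB: Left { -1 -1/2 -1/4 -1/8 -1/16 }, Right { 0 } → simplest -1/32
RBBBBBB: Left { -1 -1/2 -1/4 -1/8 -1/16 -1/32 }, Right { 0 } → simplest -1/64
RBBBBBBB: Left { -1 -1/2 -1/4 -1/8 -1/16 -1/32 -1/64 }, Right { 0 } → simplest -1/128
RBBBBBBBB: Left { -1 -1/2 -1/4 -1/8 -1/16 -1/32 -1/64 -1/128 }, Right { 0 } → simplest -1/256
RBBBBBBBBB: Left { -1 -1/2 -1/4 -1/8 -1/16 -1/32 -1/64 -1/128 -1/256 }, Right { 0 } → simplest -1/512
RBBBBBBBBBB: Left { -1 -1/2 -1/4 -1/8 -1/16 -1/32 -1/64 -1/128 -1/256 -1/512 }, Right { 0 } → simplest -1/1024
RBBBBBBBBBBR: Left { -1 -1/2 -1/4 -1/8 -1/16 -1/32 -1/64 -1/128 -1/256 -1/512 }, Right { -1/1024 0 } → simplest -3/2048
RBBBBBBBBBBRR: Left { -1 -1/2 -1/4 -1/8 -1/16 -1/32 -1/64 -1/128 -1/256 -1/512 }, Right { -3/2048 -1/1024 0 } → simplest -7/4096
RBBBBBBBBBBRRB: Left { -1 -1/2 -1/4 -1/8 -1/16 -1/32 -1/64 -1/128 -1/256 -1/512 -7/4096 }, Right { -3/2048 -1/1024 0 } → simplest -13/8192
RBBBBBBBBBBRRBB: Left { -1 -1/2 -1/4 -1/8 -1/16 -1/32 -1/64 -1/128 -1/256 -1/512 -7/4096 -13/8192 }, Right { -3/2048 -1/1024 0 } → simplest -25/16384

-25/16384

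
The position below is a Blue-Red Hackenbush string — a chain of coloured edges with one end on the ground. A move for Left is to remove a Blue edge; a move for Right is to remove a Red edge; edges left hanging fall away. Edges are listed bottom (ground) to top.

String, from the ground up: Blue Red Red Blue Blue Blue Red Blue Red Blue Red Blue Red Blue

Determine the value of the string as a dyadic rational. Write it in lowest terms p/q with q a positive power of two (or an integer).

step 1: add Blue to get B; options L={ 0 } R={ none } — 1
step 2: add Red to get BR; options L={ 0 } R={ 1 } — 1/2
step 3: add Red to get BRR; options L={ 0 } R={ 1/2 1 } — 1/4
step 4: add Blue to get BRRB; options L={ 0 1/4 } R={ 1/2 1 } — 3/8
step 5: add Blue to get BRRBB; options L={ 0 1/4 3/8 } R={ 1/2 1 } — 7/16
step 6: add Blue to get BRRBBB; options L={ 0 1/4 3/8 7/16 } R={ 1/2 1 } — 15/32
step 7: add Red to get BRRBBBR; options L={ 0 1/4 3/8 7/16 } R={ 15/32 1/2 1 } — 29/64
step 8: add Blue to get BRRBBBRB; options L={ 0 1/4 3/8 7/16 29/64 } R={ 15/32 1/2 1 } — 59/128
step 9: add Red to get BRRBBBRBR; options L={ 0 1/4 3/8 7/16 29/64 } R={ 59/128 15/32 1/2 1 } — 117/256
step 10: add Blue to get BRRBBBRBRB; options L={ 0 1/4 3/8 7/16 29/64 117/256 } R={ 59/128 15/32 1/2 1 } — 235/512
step 11: add Red to get BRRBBBRBRBR; options L={ 0 1/4 3/8 7/16 29/64 117/256 } R={ 235/512 59/128 15/32 1/2 1 } — 469/1024
step 12: add Blue to get BRRBBBRBRBRB; options L={ 0 1/4 3/8 7/16 29/64 117/256 469/1024 } R={ 235/512 59/128 15/32 1/2 1 } — 939/2048
step 13: add Red to get BRRBBBRBRBRBR; options L={ 0 1/4 3/8 7/16 29/64 117/256 469/1024 } R={ 939/2048 235/512 59/128 15/32 1/2 1 } — 1877/4096
step 14: add Blue to get BRRBBBRBRBRBRB; options L={ 0 1/4 3/8 7/16 29/64 117/256 469/1024 1877/4096 } R={ 939/2048 235/512 59/128 15/32 1/2 1 } — 3755/8192

3755/8192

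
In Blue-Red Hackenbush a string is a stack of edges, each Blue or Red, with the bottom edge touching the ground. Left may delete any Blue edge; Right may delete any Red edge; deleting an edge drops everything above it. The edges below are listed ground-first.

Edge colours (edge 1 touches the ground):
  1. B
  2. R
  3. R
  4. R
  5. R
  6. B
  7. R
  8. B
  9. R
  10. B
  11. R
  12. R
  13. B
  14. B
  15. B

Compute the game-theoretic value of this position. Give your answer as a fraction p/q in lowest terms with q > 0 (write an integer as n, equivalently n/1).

1359/16384

v(B) = { 0 | none } = 1
v(BR) = { 0 | 1 } = 1/2
v(BRR) = { 0 | 1/2,1 } = 1/4
v(BRRR) = { 0 | 1/4,1/2,1 } = 1/8
v(BRRRR) = { 0 | 1/8,1/4,1/2,1 } = 1/16
v(BRRRRB) = { 0,1/16 | 1/8,1/4,1/2,1 } = 3/32
v(BRRRRBR) = { 0,1/16 | 3/32,1/8,1/4,1/2,1 } = 5/64
v(BRRRRBRB) = { 0,1/16,5/64 | 3/32,1/8,1/4,1/2,1 } = 11/128
v(BRRRRBRBR) = { 0,1/16,5/64 | 11/128,3/32,1/8,1/4,1/2,1 } = 21/256
v(BRRRRBRBRB) = { 0,1/16,5/64,21/256 | 11/128,3/32,1/8,1/4,1/2,1 } = 43/512
v(BRRRRBRBRBR) = { 0,1/16,5/64,21/256 | 43/512,11/128,3/32,1/8,1/4,1/2,1 } = 85/1024
v(BRRRRBRBRBRR) = { 0,1/16,5/64,21/256 | 85/1024,43/512,11/128,3/32,1/8,1/4,1/2,1 } = 169/2048
v(BRRRRBRBRBRRB) = { 0,1/16,5/64,21/256,169/2048 | 85/1024,43/512,11/128,3/32,1/8,1/4,1/2,1 } = 339/4096
v(BRRRRBRBRBRRBB) = { 0,1/16,5/64,21/256,169/2048,339/4096 | 85/1024,43/512,11/128,3/32,1/8,1/4,1/2,1 } = 679/8192
v(BRRRRBRBRBRRBBB) = { 0,1/16,5/64,21/256,169/2048,339/4096,679/8192 | 85/1024,43/512,11/128,3/32,1/8,1/4,1/2,1 } = 1359/16384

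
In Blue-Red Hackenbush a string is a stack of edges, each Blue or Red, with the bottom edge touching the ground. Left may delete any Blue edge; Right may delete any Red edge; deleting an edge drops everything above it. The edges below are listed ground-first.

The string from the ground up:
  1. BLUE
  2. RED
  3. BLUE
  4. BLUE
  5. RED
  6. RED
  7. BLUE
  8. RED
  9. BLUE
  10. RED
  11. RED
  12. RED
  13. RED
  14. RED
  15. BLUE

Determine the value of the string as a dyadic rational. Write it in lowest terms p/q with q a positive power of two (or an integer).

12931/16384

edge 1 of 15 (BLUE): { 0 |  } -> 1
edge 2 of 15 (RED): { 0 | 1 } -> 1/2
edge 3 of 15 (BLUE): { 0,1/2 | 1 } -> 3/4
edge 4 of 15 (BLUE): { 0,1/2,3/4 | 1 } -> 7/8
edge 5 of 15 (RED): { 0,1/2,3/4 | 7/8,1 } -> 13/16
edge 6 of 15 (RED): { 0,1/2,3/4 | 13/16,7/8,1 } -> 25/32
edge 7 of 15 (BLUE): { 0,1/2,3/4,25/32 | 13/16,7/8,1 } -> 51/64
edge 8 of 15 (RED): { 0,1/2,3/4,25/32 | 51/64,13/16,7/8,1 } -> 101/128
edge 9 of 15 (BLUE): { 0,1/2,3/4,25/32,101/128 | 51/64,13/16,7/8,1 } -> 203/256
edge 10 of 15 (RED): { 0,1/2,3/4,25/32,101/128 | 203/256,51/64,13/16,7/8,1 } -> 405/512
edge 11 of 15 (RED): { 0,1/2,3/4,25/32,101/128 | 405/512,203/256,51/64,13/16,7/8,1 } -> 809/1024
edge 12 of 15 (RED): { 0,1/2,3/4,25/32,101/128 | 809/1024,405/512,203/256,51/64,13/16,7/8,1 } -> 1617/2048
edge 13 of 15 (RED): { 0,1/2,3/4,25/32,101/128 | 1617/2048,809/1024,405/512,203/256,51/64,13/16,7/8,1 } -> 3233/4096
edge 14 of 15 (RED): { 0,1/2,3/4,25/32,101/128 | 3233/4096,1617/2048,809/1024,405/512,203/256,51/64,13/16,7/8,1 } -> 6465/8192
edge 15 of 15 (BLUE): { 0,1/2,3/4,25/32,101/128,6465/8192 | 3233/4096,1617/2048,809/1024,405/512,203/256,51/64,13/16,7/8,1 } -> 12931/16384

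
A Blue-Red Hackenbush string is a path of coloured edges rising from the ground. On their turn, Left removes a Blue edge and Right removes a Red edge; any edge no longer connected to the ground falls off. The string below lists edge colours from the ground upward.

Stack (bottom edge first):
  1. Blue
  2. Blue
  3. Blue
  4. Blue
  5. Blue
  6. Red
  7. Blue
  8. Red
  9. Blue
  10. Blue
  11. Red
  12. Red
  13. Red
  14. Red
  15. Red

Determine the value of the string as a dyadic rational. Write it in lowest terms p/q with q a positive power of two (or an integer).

Recurse on prefixes of the 15-edge string Blue Blue Blue Blue Blue Red Blue Red Blue Blue Red Red Red Red Red:
val_1 [B]  L=[0]  R=[(no moves)]  ⇒ 1
val_2 [BB]  L=[0, 1]  R=[(no moves)]  ⇒ 2
val_3 [BBB]  L=[0, 1, 2]  R=[(no moves)]  ⇒ 3
val_4 [BBBB]  L=[0, 1, 2, 3]  R=[(no moves)]  ⇒ 4
val_5 [BBBBB]  L=[0, 1, 2, 3, 4]  R=[(no moves)]  ⇒ 5
val_6 [BBBBBR]  L=[0, 1, 2, 3, 4]  R=[5]  ⇒ 9/2
val_7 [BBBBBRB]  L=[0, 1, 2, 3, 4, 9/2]  R=[5]  ⇒ 19/4
val_8 [BBBBBRBR]  L=[0, 1, 2, 3, 4, 9/2]  R=[19/4, 5]  ⇒ 37/8
val_9 [BBBBBRBRB]  L=[0, 1, 2, 3, 4, 9/2, 37/8]  R=[19/4, 5]  ⇒ 75/16
val_10 [BBBBBRBRBB]  L=[0, 1, 2, 3, 4, 9/2, 37/8, 75/16]  R=[19/4, 5]  ⇒ 151/32
val_11 [BBBBBRBRBBR]  L=[0, 1, 2, 3, 4, 9/2, 37/8, 75/16]  R=[151/32, 19/4, 5]  ⇒ 301/64
val_12 [BBBBBRBRBBRR]  L=[0, 1, 2, 3, 4, 9/2, 37/8, 75/16]  R=[301/64, 151/32, 19/4, 5]  ⇒ 601/128
val_13 [BBBBBRBRBBRRR]  L=[0, 1, 2, 3, 4, 9/2, 37/8, 75/16]  R=[601/128, 301/64, 151/32, 19/4, 5]  ⇒ 1201/256
val_14 [BBBBBRBRBBRRRR]  L=[0, 1, 2, 3, 4, 9/2, 37/8, 75/16]  R=[1201/256, 601/128, 301/64, 151/32, 19/4, 5]  ⇒ 2401/512
val_15 [BBBBBRBRBBRRRRR]  L=[0, 1, 2, 3, 4, 9/2, 37/8, 75/16]  R=[2401/512, 1201/256, 601/128, 301/64, 151/32, 19/4, 5]  ⇒ 4801/1024

4801/1024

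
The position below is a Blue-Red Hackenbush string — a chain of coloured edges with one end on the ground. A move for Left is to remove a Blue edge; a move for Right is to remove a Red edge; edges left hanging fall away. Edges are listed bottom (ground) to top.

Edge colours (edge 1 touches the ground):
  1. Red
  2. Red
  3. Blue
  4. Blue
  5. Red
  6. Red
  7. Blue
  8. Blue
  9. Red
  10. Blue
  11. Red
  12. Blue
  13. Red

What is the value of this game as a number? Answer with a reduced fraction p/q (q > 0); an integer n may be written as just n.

-2859/2048

Prefix values for Red Red Blue Blue Red Red Blue Blue Red Blue Red Blue Red via {L|R} + simplicity:
1 of 13 · R · max L −∞ · min R 0 — -1
2 of 13 · RR · max L −∞ · min R -1 — -2
3 of 13 · RRB · max L -2 · min R -1 — -3/2
4 of 13 · RRBB · max L -3/2 · min R -1 — -5/4
5 of 13 · RRBBR · max L -3/2 · min R -5/4 — -11/8
6 of 13 · RRBBRR · max L -3/2 · min R -11/8 — -23/16
7 of 13 · RRBBRRB · max L -23/16 · min R -11/8 — -45/32
8 of 13 · RRBBRRBB · max L -45/32 · min R -11/8 — -89/64
9 of 13 · RRBBRRBBR · max L -45/32 · min R -89/64 — -179/128
10 of 13 · RRBBRRBBRB · max L -179/128 · min R -89/64 — -357/256
11 of 13 · RRBBRRBBRBR · max L -179/128 · min R -357/256 — -715/512
12 of 13 · RRBBRRBBRBRB · max L -715/512 · min R -357/256 — -1429/1024
13 of 13 · RRBBRRBBRBRBR · max L -715/512 · min R -1429/1024 — -2859/2048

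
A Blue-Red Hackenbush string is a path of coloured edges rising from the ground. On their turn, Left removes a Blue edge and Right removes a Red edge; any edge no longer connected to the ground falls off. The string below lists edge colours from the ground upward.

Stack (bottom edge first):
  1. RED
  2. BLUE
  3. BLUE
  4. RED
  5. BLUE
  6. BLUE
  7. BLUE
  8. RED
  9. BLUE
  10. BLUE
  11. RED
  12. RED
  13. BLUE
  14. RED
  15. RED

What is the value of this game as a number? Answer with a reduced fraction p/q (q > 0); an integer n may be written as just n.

-4407/16384

Prefix values for RED BLUE BLUE RED BLUE BLUE BLUE RED BLUE BLUE RED RED BLUE RED RED via {L|R} + simplicity:
val_1 [R]  L=[]  R=[0]  => -1
val_2 [RB]  L=[-1]  R=[0]  => -1/2
val_3 [RBB]  L=[-1,-1/2]  R=[0]  => -1/4
val_4 [RBBR]  L=[-1,-1/2]  R=[-1/4,0]  => -3/8
val_5 [RBBRB]  L=[-1,-1/2,-3/8]  R=[-1/4,0]  => -5/16
val_6 [RBBRBB]  L=[-1,-1/2,-3/8,-5/16]  R=[-1/4,0]  => -9/32
val_7 [RBBRBBB]  L=[-1,-1/2,-3/8,-5/16,-9/32]  R=[-1/4,0]  => -17/64
val_8 [RBBRBBBR]  L=[-1,-1/2,-3/8,-5/16,-9/32]  R=[-17/64,-1/4,0]  => -35/128
val_9 [RBBRBBBRB]  L=[-1,-1/2,-3/8,-5/16,-9/32,-35/128]  R=[-17/64,-1/4,0]  => -69/256
val_10 [RBBRBBBRBB]  L=[-1,-1/2,-3/8,-5/16,-9/32,-35/128,-69/256]  R=[-17/64,-1/4,0]  => -137/512
val_11 [RBBRBBBRBBR]  L=[-1,-1/2,-3/8,-5/16,-9/32,-35/128,-69/256]  R=[-137/512,-17/64,-1/4,0]  => -275/1024
val_12 [RBBRBBBRBBRR]  L=[-1,-1/2,-3/8,-5/16,-9/32,-35/128,-69/256]  R=[-275/1024,-137/512,-17/64,-1/4,0]  => -551/2048
val_13 [RBBRBBBRBBRRB]  L=[-1,-1/2,-3/8,-5/16,-9/32,-35/128,-69/256,-551/2048]  R=[-275/1024,-137/512,-17/64,-1/4,0]  => -1101/4096
val_14 [RBBRBBBRBBRRBR]  L=[-1,-1/2,-3/8,-5/16,-9/32,-35/128,-69/256,-551/2048]  R=[-1101/4096,-275/1024,-137/512,-17/64,-1/4,0]  => -2203/8192
val_15 [RBBRBBBRBBRRBRR]  L=[-1,-1/2,-3/8,-5/16,-9/32,-35/128,-69/256,-551/2048]  R=[-2203/8192,-1101/4096,-275/1024,-137/512,-17/64,-1/4,0]  => -4407/16384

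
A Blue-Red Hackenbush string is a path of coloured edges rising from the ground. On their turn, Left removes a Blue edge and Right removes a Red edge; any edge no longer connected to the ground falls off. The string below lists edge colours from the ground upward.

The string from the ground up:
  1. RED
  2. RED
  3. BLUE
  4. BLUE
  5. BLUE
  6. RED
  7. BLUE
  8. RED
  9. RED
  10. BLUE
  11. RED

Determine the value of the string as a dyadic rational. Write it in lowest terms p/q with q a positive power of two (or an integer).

Recurse on prefixes of the 11-edge string RED RED BLUE BLUE BLUE RED BLUE RED RED BLUE RED:
1 of 11 · R · max L −∞ · min R 0 → -1
2 of 11 · RR · max L −∞ · min R -1 → -2
3 of 11 · RRB · max L -2 · min R -1 → -3/2
4 of 11 · RRBB · max L -3/2 · min R -1 → -5/4
5 of 11 · RRBBB · max L -5/4 · min R -1 → -9/8
6 of 11 · RRBBBR · max L -5/4 · min R -9/8 → -19/16
7 of 11 · RRBBBRB · max L -19/16 · min R -9/8 → -37/32
8 of 11 · RRBBBRBR · max L -19/16 · min R -37/32 → -75/64
9 of 11 · RRBBBRBRR · max L -19/16 · min R -75/64 → -151/128
10 of 11 · RRBBBRBRRB · max L -151/128 · min R -75/64 → -301/256
11 of 11 · RRBBBRBRRBR · max L -151/128 · min R -301/256 → -603/512

-603/512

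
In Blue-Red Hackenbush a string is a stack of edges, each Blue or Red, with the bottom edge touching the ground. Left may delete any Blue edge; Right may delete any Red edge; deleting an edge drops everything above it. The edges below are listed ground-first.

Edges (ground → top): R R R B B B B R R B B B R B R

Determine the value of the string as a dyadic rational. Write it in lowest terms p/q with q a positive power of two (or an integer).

-8587/4096

g(R) = {  | 0 } => -1
g(RR) = {  | -1 0 } => -2
g(RRR) = {  | -2 -1 0 } => -3
g(RRRB) = { -3 | -2 -1 0 } => -5/2
g(RRRBB) = { -3 -5/2 | -2 -1 0 } => -9/4
g(RRRBBB) = { -3 -5/2 -9/4 | -2 -1 0 } => -17/8
g(RRRBBBB) = { -3 -5/2 -9/4 -17/8 | -2 -1 0 } => -33/16
g(RRRBBBBR) = { -3 -5/2 -9/4 -17/8 | -33/16 -2 -1 0 } => -67/32
g(RRRBBBBRR) = { -3 -5/2 -9/4 -17/8 | -67/32 -33/16 -2 -1 0 } => -135/64
g(RRRBBBBRRB) = { -3 -5/2 -9/4 -17/8 -135/64 | -67/32 -33/16 -2 -1 0 } => -269/128
g(RRRBBBBRRBB) = { -3 -5/2 -9/4 -17/8 -135/64 -269/128 | -67/32 -33/16 -2 -1 0 } => -537/256
g(RRRBBBBRRBBB) = { -3 -5/2 -9/4 -17/8 -135/64 -269/128 -537/256 | -67/32 -33/16 -2 -1 0 } => -1073/512
g(RRRBBBBRRBBBR) = { -3 -5/2 -9/4 -17/8 -135/64 -269/128 -537/256 | -1073/512 -67/32 -33/16 -2 -1 0 } => -2147/1024
g(RRRBBBBRRBBBRB) = { -3 -5/2 -9/4 -17/8 -135/64 -269/128 -537/256 -2147/1024 | -1073/512 -67/32 -33/16 -2 -1 0 } => -4293/2048
g(RRRBBBBRRBBBRBR) = { -3 -5/2 -9/4 -17/8 -135/64 -269/128 -537/256 -2147/1024 | -4293/2048 -1073/512 -67/32 -33/16 -2 -1 0 } => -8587/4096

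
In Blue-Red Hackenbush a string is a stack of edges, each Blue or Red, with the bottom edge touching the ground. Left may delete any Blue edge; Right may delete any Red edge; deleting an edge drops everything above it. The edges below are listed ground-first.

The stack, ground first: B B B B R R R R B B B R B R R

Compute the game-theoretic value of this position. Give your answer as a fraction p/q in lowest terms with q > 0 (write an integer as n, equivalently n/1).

6377/2048

Prefix values for B B B B R R R R B B B R B R R via {L|R} + simplicity:
step 1: add B to get B; options L={ 0 } R={ (no moves) } ⇒ 1
step 2: add B to get BB; options L={ 0,1 } R={ (no moves) } ⇒ 2
step 3: add B to get BBB; options L={ 0,1,2 } R={ (no moves) } ⇒ 3
step 4: add B to get BBBB; options L={ 0,1,2,3 } R={ (no moves) } ⇒ 4
step 5: add R to get BBBBR; options L={ 0,1,2,3 } R={ 4 } ⇒ 7/2
step 6: add R to get BBBBRR; options L={ 0,1,2,3 } R={ 7/2,4 } ⇒ 13/4
step 7: add R to get BBBBRRR; options L={ 0,1,2,3 } R={ 13/4,7/2,4 } ⇒ 25/8
step 8: add R to get BBBBRRRR; options L={ 0,1,2,3 } R={ 25/8,13/4,7/2,4 } ⇒ 49/16
step 9: add B to get BBBBRRRRB; options L={ 0,1,2,3,49/16 } R={ 25/8,13/4,7/2,4 } ⇒ 99/32
step 10: add B to get BBBBRRRRBB; options L={ 0,1,2,3,49/16,99/32 } R={ 25/8,13/4,7/2,4 } ⇒ 199/64
step 11: add B to get BBBBRRRRBBB; options L={ 0,1,2,3,49/16,99/32,199/64 } R={ 25/8,13/4,7/2,4 } ⇒ 399/128
step 12: add R to get BBBBRRRRBBBR; options L={ 0,1,2,3,49/16,99/32,199/64 } R={ 399/128,25/8,13/4,7/2,4 } ⇒ 797/256
step 13: add B to get BBBBRRRRBBBRB; options L={ 0,1,2,3,49/16,99/32,199/64,797/256 } R={ 399/128,25/8,13/4,7/2,4 } ⇒ 1595/512
step 14: add R to get BBBBRRRRBBBRBR; options L={ 0,1,2,3,49/16,99/32,199/64,797/256 } R={ 1595/512,399/128,25/8,13/4,7/2,4 } ⇒ 3189/1024
step 15: add R to get BBBBRRRRBBBRBRR; options L={ 0,1,2,3,49/16,99/32,199/64,797/256 } R={ 3189/1024,1595/512,399/128,25/8,13/4,7/2,4 } ⇒ 6377/2048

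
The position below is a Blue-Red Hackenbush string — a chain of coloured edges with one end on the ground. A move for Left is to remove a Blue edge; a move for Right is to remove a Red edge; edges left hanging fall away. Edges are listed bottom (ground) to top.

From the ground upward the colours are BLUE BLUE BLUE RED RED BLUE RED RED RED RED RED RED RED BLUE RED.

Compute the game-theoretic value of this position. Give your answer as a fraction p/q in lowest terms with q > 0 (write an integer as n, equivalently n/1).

Build value(s[:k]) for k = 1..15, string s = BLUE BLUE BLUE RED RED BLUE RED RED RED RED RED RED RED BLUE RED.
B: Left { 0 }, Right {  } so simplest 1
BB: Left { 0 1 }, Right {  } so simplest 2
BBB: Left { 0 1 2 }, Right {  } so simplest 3
BBBR: Left { 0 1 2 }, Right { 3 } so simplest 5/2
BBBRR: Left { 0 1 2 }, Right { 5/2 3 } so simplest 9/4
BBBRRB: Left { 0 1 2 9/4 }, Right { 5/2 3 } so simplest 19/8
BBBRRBR: Left { 0 1 2 9/4 }, Right { 19/8 5/2 3 } so simplest 37/16
BBBRRBRR: Left { 0 1 2 9/4 }, Right { 37/16 19/8 5/2 3 } so simplest 73/32
BBBRRBRRR: Left { 0 1 2 9/4 }, Right { 73/32 37/16 19/8 5/2 3 } so simplest 145/64
BBBRRBRRRR: Left { 0 1 2 9/4 }, Right { 145/64 73/32 37/16 19/8 5/2 3 } so simplest 289/128
BBBRRBRRRRR: Left { 0 1 2 9/4 }, Right { 289/128 145/64 73/32 37/16 19/8 5/2 3 } so simplest 577/256
BBBRRBRRRRRR: Left { 0 1 2 9/4 }, Right { 577/256 289/128 145/64 73/32 37/16 19/8 5/2 3 } so simplest 1153/512
BBBRRBRRRRRRR: Left { 0 1 2 9/4 }, Right { 1153/512 577/256 289/128 145/64 73/32 37/16 19/8 5/2 3 } so simplest 2305/1024
BBBRRBRRRRRRRB: Left { 0 1 2 9/4 2305/1024 }, Right { 1153/512 577/256 289/128 145/64 73/32 37/16 19/8 5/2 3 } so simplest 4611/2048
BBBRRBRRRRRRRBR: Left { 0 1 2 9/4 2305/1024 }, Right { 4611/2048 1153/512 577/256 289/128 145/64 73/32 37/16 19/8 5/2 3 } so simplest 9221/4096

9221/4096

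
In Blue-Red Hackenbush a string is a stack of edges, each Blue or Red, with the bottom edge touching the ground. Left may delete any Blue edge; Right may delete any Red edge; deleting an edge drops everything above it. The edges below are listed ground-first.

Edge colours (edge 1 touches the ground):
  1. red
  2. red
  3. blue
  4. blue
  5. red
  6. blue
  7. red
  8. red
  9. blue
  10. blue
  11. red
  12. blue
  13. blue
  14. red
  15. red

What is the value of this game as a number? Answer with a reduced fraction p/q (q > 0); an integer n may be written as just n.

Prefix values for red red blue blue red blue red red blue blue red blue blue red red via {L|R} + simplicity:
val_1 [r]  L=[·]  R=[0]  so -1
val_2 [rr]  L=[·]  R=[-1, 0]  so -2
val_3 [rrb]  L=[-2]  R=[-1, 0]  so -3/2
val_4 [rrbb]  L=[-2, -3/2]  R=[-1, 0]  so -5/4
val_5 [rrbbr]  L=[-2, -3/2]  R=[-5/4, -1, 0]  so -11/8
val_6 [rrbbrb]  L=[-2, -3/2, -11/8]  R=[-5/4, -1, 0]  so -21/16
val_7 [rrbbrbr]  L=[-2, -3/2, -11/8]  R=[-21/16, -5/4, -1, 0]  so -43/32
val_8 [rrbbrbrr]  L=[-2, -3/2, -11/8]  R=[-43/32, -21/16, -5/4, -1, 0]  so -87/64
val_9 [rrbbrbrrb]  L=[-2, -3/2, -11/8, -87/64]  R=[-43/32, -21/16, -5/4, -1, 0]  so -173/128
val_10 [rrbbrbrrbb]  L=[-2, -3/2, -11/8, -87/64, -173/128]  R=[-43/32, -21/16, -5/4, -1, 0]  so -345/256
val_11 [rrbbrbrrbbr]  L=[-2, -3/2, -11/8, -87/64, -173/128]  R=[-345/256, -43/32, -21/16, -5/4, -1, 0]  so -691/512
val_12 [rrbbrbrrbbrb]  L=[-2, -3/2, -11/8, -87/64, -173/128, -691/512]  R=[-345/256, -43/32, -21/16, -5/4, -1, 0]  so -1381/1024
val_13 [rrbbrbrrbbrbb]  L=[-2, -3/2, -11/8, -87/64, -173/128, -691/512, -1381/1024]  R=[-345/256, -43/32, -21/16, -5/4, -1, 0]  so -2761/2048
val_14 [rrbbrbrrbbrbbr]  L=[-2, -3/2, -11/8, -87/64, -173/128, -691/512, -1381/1024]  R=[-2761/2048, -345/256, -43/32, -21/16, -5/4, -1, 0]  so -5523/4096
val_15 [rrbbrbrrbbrbbrr]  L=[-2, -3/2, -11/8, -87/64, -173/128, -691/512, -1381/1024]  R=[-5523/4096, -2761/2048, -345/256, -43/32, -21/16, -5/4, -1, 0]  so -11047/8192

-11047/8192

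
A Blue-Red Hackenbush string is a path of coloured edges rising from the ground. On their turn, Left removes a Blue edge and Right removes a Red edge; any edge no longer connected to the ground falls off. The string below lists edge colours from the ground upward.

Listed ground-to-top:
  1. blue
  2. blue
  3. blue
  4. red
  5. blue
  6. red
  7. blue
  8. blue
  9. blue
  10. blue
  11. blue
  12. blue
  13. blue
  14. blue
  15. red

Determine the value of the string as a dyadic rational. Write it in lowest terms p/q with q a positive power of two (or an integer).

step 1: add blue to get b; options L={ 0 } R={  } gives 1
step 2: add blue to get bb; options L={ 0 1 } R={  } gives 2
step 3: add blue to get bbb; options L={ 0 1 2 } R={  } gives 3
step 4: add red to get bbbr; options L={ 0 1 2 } R={ 3 } gives 5/2
step 5: add blue to get bbbrb; options L={ 0 1 2 5/2 } R={ 3 } gives 11/4
step 6: add red to get bbbrbr; options L={ 0 1 2 5/2 } R={ 11/4 3 } gives 21/8
step 7: add blue to get bbbrbrb; options L={ 0 1 2 5/2 21/8 } R={ 11/4 3 } gives 43/16
step 8: add blue to get bbbrbrbb; options L={ 0 1 2 5/2 21/8 43/16 } R={ 11/4 3 } gives 87/32
step 9: add blue to get bbbrbrbbb; options L={ 0 1 2 5/2 21/8 43/16 87/32 } R={ 11/4 3 } gives 175/64
step 10: add blue to get bbbrbrbbbb; options L={ 0 1 2 5/2 21/8 43/16 87/32 175/64 } R={ 11/4 3 } gives 351/128
step 11: add blue to get bbbrbrbbbbb; options L={ 0 1 2 5/2 21/8 43/16 87/32 175/64 351/128 } R={ 11/4 3 } gives 703/256
step 12: add blue to get bbbrbrbbbbbb; options L={ 0 1 2 5/2 21/8 43/16 87/32 175/64 351/128 703/256 } R={ 11/4 3 } gives 1407/512
step 13: add blue to get bbbrbrbbbbbbb; options L={ 0 1 2 5/2 21/8 43/16 87/32 175/64 351/128 703/256 1407/512 } R={ 11/4 3 } gives 2815/1024
step 14: add blue to get bbbrbrbbbbbbbb; options L={ 0 1 2 5/2 21/8 43/16 87/32 175/64 351/128 703/256 1407/512 2815/1024 } R={ 11/4 3 } gives 5631/2048
step 15: add red to get bbbrbrbbbbbbbbr; options L={ 0 1 2 5/2 21/8 43/16 87/32 175/64 351/128 703/256 1407/512 2815/1024 } R={ 5631/2048 11/4 3 } gives 11261/4096

11261/4096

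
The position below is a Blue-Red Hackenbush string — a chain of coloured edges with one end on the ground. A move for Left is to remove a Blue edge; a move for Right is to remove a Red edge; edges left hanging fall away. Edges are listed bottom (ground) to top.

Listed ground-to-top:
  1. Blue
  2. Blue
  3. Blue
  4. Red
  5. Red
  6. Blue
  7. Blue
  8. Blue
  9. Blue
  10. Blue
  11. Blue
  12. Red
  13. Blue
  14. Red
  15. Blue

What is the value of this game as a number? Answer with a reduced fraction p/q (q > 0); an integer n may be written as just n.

10219/4096

Recurse on prefixes of the 15-edge string Blue Blue Blue Red Red Blue Blue Blue Blue Blue Blue Red Blue Red Blue:
B: Left { 0 }, Right {  } = simplest 1
BB: Left { 0 1 }, Right {  } = simplest 2
BBB: Left { 0 1 2 }, Right {  } = simplest 3
BBBR: Left { 0 1 2 }, Right { 3 } = simplest 5/2
BBBRR: Left { 0 1 2 }, Right { 5/2 3 } = simplest 9/4
BBBRRB: Left { 0 1 2 9/4 }, Right { 5/2 3 } = simplest 19/8
BBBRRBB: Left { 0 1 2 9/4 19/8 }, Right { 5/2 3 } = simplest 39/16
BBBRRBBB: Left { 0 1 2 9/4 19/8 39/16 }, Right { 5/2 3 } = simplest 79/32
BBBRRBBBB: Left { 0 1 2 9/4 19/8 39/16 79/32 }, Right { 5/2 3 } = simplest 159/64
BBBRRBBBBB: Left { 0 1 2 9/4 19/8 39/16 79/32 159/64 }, Right { 5/2 3 } = simplest 319/128
BBBRRBBBBBB: Left { 0 1 2 9/4 19/8 39/16 79/32 159/64 319/128 }, Right { 5/2 3 } = simplest 639/256
BBBRRBBBBBBR: Left { 0 1 2 9/4 19/8 39/16 79/32 159/64 319/128 }, Right { 639/256 5/2 3 } = simplest 1277/512
BBBRRBBBBBBRB: Left { 0 1 2 9/4 19/8 39/16 79/32 159/64 319/128 1277/512 }, Right { 639/256 5/2 3 } = simplest 2555/1024
BBBRRBBBBBBRBR: Left { 0 1 2 9/4 19/8 39/16 79/32 159/64 319/128 1277/512 }, Right { 2555/1024 639/256 5/2 3 } = simplest 5109/2048
BBBRRBBBBBBRBRB: Left { 0 1 2 9/4 19/8 39/16 79/32 159/64 319/128 1277/512 5109/2048 }, Right { 2555/1024 639/256 5/2 3 } = simplest 10219/4096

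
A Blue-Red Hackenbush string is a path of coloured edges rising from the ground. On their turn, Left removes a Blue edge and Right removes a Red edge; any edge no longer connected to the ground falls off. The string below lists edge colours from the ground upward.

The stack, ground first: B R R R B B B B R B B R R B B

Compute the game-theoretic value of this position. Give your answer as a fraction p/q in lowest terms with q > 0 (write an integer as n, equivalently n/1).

Build g(s[:k]) for k = 1..15, string s = B R R R B B B B R B B R R B B.
edge 1 of 15 (B): { 0 |  } → 1
edge 2 of 15 (R): { 0 | 1 } → 1/2
edge 3 of 15 (R): { 0 | 1/2,1 } → 1/4
edge 4 of 15 (R): { 0 | 1/4,1/2,1 } → 1/8
edge 5 of 15 (B): { 0,1/8 | 1/4,1/2,1 } → 3/16
edge 6 of 15 (B): { 0,1/8,3/16 | 1/4,1/2,1 } → 7/32
edge 7 of 15 (B): { 0,1/8,3/16,7/32 | 1/4,1/2,1 } → 15/64
edge 8 of 15 (B): { 0,1/8,3/16,7/32,15/64 | 1/4,1/2,1 } → 31/128
edge 9 of 15 (R): { 0,1/8,3/16,7/32,15/64 | 31/128,1/4,1/2,1 } → 61/256
edge 10 of 15 (B): { 0,1/8,3/16,7/32,15/64,61/256 | 31/128,1/4,1/2,1 } → 123/512
edge 11 of 15 (B): { 0,1/8,3/16,7/32,15/64,61/256,123/512 | 31/128,1/4,1/2,1 } → 247/1024
edge 12 of 15 (R): { 0,1/8,3/16,7/32,15/64,61/256,123/512 | 247/1024,31/128,1/4,1/2,1 } → 493/2048
edge 13 of 15 (R): { 0,1/8,3/16,7/32,15/64,61/256,123/512 | 493/2048,247/1024,31/128,1/4,1/2,1 } → 985/4096
edge 14 of 15 (B): { 0,1/8,3/16,7/32,15/64,61/256,123/512,985/4096 | 493/2048,247/1024,31/128,1/4,1/2,1 } → 1971/8192
edge 15 of 15 (B): { 0,1/8,3/16,7/32,15/64,61/256,123/512,985/4096,1971/8192 | 493/2048,247/1024,31/128,1/4,1/2,1 } → 3943/16384

3943/16384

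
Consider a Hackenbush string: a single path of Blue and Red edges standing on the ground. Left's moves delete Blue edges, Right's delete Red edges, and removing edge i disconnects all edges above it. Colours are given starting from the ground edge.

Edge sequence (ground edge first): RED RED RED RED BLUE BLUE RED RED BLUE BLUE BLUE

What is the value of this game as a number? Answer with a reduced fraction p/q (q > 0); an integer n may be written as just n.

-433/128

1 of 11 · R · max L −∞ · min R 0 so -1
2 of 11 · RR · max L −∞ · min R -1 so -2
3 of 11 · RRR · max L −∞ · min R -2 so -3
4 of 11 · RRRR · max L −∞ · min R -3 so -4
5 of 11 · RRRRB · max L -4 · min R -3 so -7/2
6 of 11 · RRRRBB · max L -7/2 · min R -3 so -13/4
7 of 11 · RRRRBBR · max L -7/2 · min R -13/4 so -27/8
8 of 11 · RRRRBBRR · max L -7/2 · min R -27/8 so -55/16
9 of 11 · RRRRBBRRB · max L -55/16 · min R -27/8 so -109/32
10 of 11 · RRRRBBRRBB · max L -109/32 · min R -27/8 so -217/64
11 of 11 · RRRRBBRRBBB · max L -217/64 · min R -27/8 so -433/128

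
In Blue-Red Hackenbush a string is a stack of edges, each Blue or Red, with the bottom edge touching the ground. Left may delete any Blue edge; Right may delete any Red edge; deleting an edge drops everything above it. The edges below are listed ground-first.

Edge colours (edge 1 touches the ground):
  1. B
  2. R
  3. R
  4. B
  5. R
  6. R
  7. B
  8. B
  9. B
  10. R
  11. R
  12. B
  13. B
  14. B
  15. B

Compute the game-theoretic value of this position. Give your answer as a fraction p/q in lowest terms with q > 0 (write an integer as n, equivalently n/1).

5023/16384

Recurse on prefixes of the 15-edge string B R R B R R B B B R R B B B B:
val(B) = { 0 | (no moves) } ⇒ 1
val(BR) = { 0 | 1 } ⇒ 1/2
val(BRR) = { 0 | 1/2,1 } ⇒ 1/4
val(BRRB) = { 0,1/4 | 1/2,1 } ⇒ 3/8
val(BRRBR) = { 0,1/4 | 3/8,1/2,1 } ⇒ 5/16
val(BRRBRR) = { 0,1/4 | 5/16,3/8,1/2,1 } ⇒ 9/32
val(BRRBRRB) = { 0,1/4,9/32 | 5/16,3/8,1/2,1 } ⇒ 19/64
val(BRRBRRBB) = { 0,1/4,9/32,19/64 | 5/16,3/8,1/2,1 } ⇒ 39/128
val(BRRBRRBBB) = { 0,1/4,9/32,19/64,39/128 | 5/16,3/8,1/2,1 } ⇒ 79/256
val(BRRBRRBBBR) = { 0,1/4,9/32,19/64,39/128 | 79/256,5/16,3/8,1/2,1 } ⇒ 157/512
val(BRRBRRBBBRR) = { 0,1/4,9/32,19/64,39/128 | 157/512,79/256,5/16,3/8,1/2,1 } ⇒ 313/1024
val(BRRBRRBBBRRB) = { 0,1/4,9/32,19/64,39/128,313/1024 | 157/512,79/256,5/16,3/8,1/2,1 } ⇒ 627/2048
val(BRRBRRBBBRRBB) = { 0,1/4,9/32,19/64,39/128,313/1024,627/2048 | 157/512,79/256,5/16,3/8,1/2,1 } ⇒ 1255/4096
val(BRRBRRBBBRRBBB) = { 0,1/4,9/32,19/64,39/128,313/1024,627/2048,1255/4096 | 157/512,79/256,5/16,3/8,1/2,1 } ⇒ 2511/8192
val(BRRBRRBBBRRBBBB) = { 0,1/4,9/32,19/64,39/128,313/1024,627/2048,1255/4096,2511/8192 | 157/512,79/256,5/16,3/8,1/2,1 } ⇒ 5023/16384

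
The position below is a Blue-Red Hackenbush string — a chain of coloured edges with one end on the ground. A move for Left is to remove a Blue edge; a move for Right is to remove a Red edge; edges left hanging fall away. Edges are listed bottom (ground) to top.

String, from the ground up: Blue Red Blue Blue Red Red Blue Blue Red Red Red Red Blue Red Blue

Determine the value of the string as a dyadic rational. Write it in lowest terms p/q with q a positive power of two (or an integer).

13067/16384

v(B) = { 0 | — } so 1
v(BR) = { 0 | 1 } so 1/2
v(BRB) = { 0; 1/2 | 1 } so 3/4
v(BRBB) = { 0; 1/2; 3/4 | 1 } so 7/8
v(BRBBR) = { 0; 1/2; 3/4 | 7/8; 1 } so 13/16
v(BRBBRR) = { 0; 1/2; 3/4 | 13/16; 7/8; 1 } so 25/32
v(BRBBRRB) = { 0; 1/2; 3/4; 25/32 | 13/16; 7/8; 1 } so 51/64
v(BRBBRRBB) = { 0; 1/2; 3/4; 25/32; 51/64 | 13/16; 7/8; 1 } so 103/128
v(BRBBRRBBR) = { 0; 1/2; 3/4; 25/32; 51/64 | 103/128; 13/16; 7/8; 1 } so 205/256
v(BRBBRRBBRR) = { 0; 1/2; 3/4; 25/32; 51/64 | 205/256; 103/128; 13/16; 7/8; 1 } so 409/512
v(BRBBRRBBRRR) = { 0; 1/2; 3/4; 25/32; 51/64 | 409/512; 205/256; 103/128; 13/16; 7/8; 1 } so 817/1024
v(BRBBRRBBRRRR) = { 0; 1/2; 3/4; 25/32; 51/64 | 817/1024; 409/512; 205/256; 103/128; 13/16; 7/8; 1 } so 1633/2048
v(BRBBRRBBRRRRB) = { 0; 1/2; 3/4; 25/32; 51/64; 1633/2048 | 817/1024; 409/512; 205/256; 103/128; 13/16; 7/8; 1 } so 3267/4096
v(BRBBRRBBRRRRBR) = { 0; 1/2; 3/4; 25/32; 51/64; 1633/2048 | 3267/4096; 817/1024; 409/512; 205/256; 103/128; 13/16; 7/8; 1 } so 6533/8192
v(BRBBRRBBRRRRBRB) = { 0; 1/2; 3/4; 25/32; 51/64; 1633/2048; 6533/8192 | 3267/4096; 817/1024; 409/512; 205/256; 103/128; 13/16; 7/8; 1 } so 13067/16384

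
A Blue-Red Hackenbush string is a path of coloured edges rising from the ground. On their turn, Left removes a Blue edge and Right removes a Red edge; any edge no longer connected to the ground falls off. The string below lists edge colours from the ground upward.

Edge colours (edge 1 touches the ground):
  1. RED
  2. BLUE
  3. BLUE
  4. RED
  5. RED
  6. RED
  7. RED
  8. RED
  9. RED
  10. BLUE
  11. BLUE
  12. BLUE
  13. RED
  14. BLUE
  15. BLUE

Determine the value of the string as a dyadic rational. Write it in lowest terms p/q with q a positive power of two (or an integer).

1 of 15 · R · max L −∞ · min R 0 = -1
2 of 15 · RB · max L -1 · min R 0 = -1/2
3 of 15 · RBB · max L -1/2 · min R 0 = -1/4
4 of 15 · RBBR · max L -1/2 · min R -1/4 = -3/8
5 of 15 · RBBRR · max L -1/2 · min R -3/8 = -7/16
6 of 15 · RBBRRR · max L -1/2 · min R -7/16 = -15/32
7 of 15 · RBBRRRR · max L -1/2 · min R -15/32 = -31/64
8 of 15 · RBBRRRRR · max L -1/2 · min R -31/64 = -63/128
9 of 15 · RBBRRRRRR · max L -1/2 · min R -63/128 = -127/256
10 of 15 · RBBRRRRRRB · max L -127/256 · min R -63/128 = -253/512
11 of 15 · RBBRRRRRRBB · max L -253/512 · min R -63/128 = -505/1024
12 of 15 · RBBRRRRRRBBB · max L -505/1024 · min R -63/128 = -1009/2048
13 of 15 · RBBRRRRRRBBBR · max L -505/1024 · min R -1009/2048 = -2019/4096
14 of 15 · RBBRRRRRRBBBRB · max L -2019/4096 · min R -1009/2048 = -4037/8192
15 of 15 · RBBRRRRRRBBBRBB · max L -4037/8192 · min R -1009/2048 = -8073/16384

-8073/16384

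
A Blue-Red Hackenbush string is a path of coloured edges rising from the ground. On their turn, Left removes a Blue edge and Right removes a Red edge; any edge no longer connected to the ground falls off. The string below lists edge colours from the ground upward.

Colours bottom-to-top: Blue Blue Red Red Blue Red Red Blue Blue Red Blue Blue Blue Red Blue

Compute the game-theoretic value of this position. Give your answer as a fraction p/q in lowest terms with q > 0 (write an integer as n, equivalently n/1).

10683/8192

step 1: add Blue to get B; options L={ 0 } R={ · } gives 1
step 2: add Blue to get BB; options L={ 0,1 } R={ · } gives 2
step 3: add Red to get BBR; options L={ 0,1 } R={ 2 } gives 3/2
step 4: add Red to get BBRR; options L={ 0,1 } R={ 3/2,2 } gives 5/4
step 5: add Blue to get BBRRB; options L={ 0,1,5/4 } R={ 3/2,2 } gives 11/8
step 6: add Red to get BBRRBR; options L={ 0,1,5/4 } R={ 11/8,3/2,2 } gives 21/16
step 7: add Red to get BBRRBRR; options L={ 0,1,5/4 } R={ 21/16,11/8,3/2,2 } gives 41/32
step 8: add Blue to get BBRRBRRB; options L={ 0,1,5/4,41/32 } R={ 21/16,11/8,3/2,2 } gives 83/64
step 9: add Blue to get BBRRBRRBB; options L={ 0,1,5/4,41/32,83/64 } R={ 21/16,11/8,3/2,2 } gives 167/128
step 10: add Red to get BBRRBRRBBR; options L={ 0,1,5/4,41/32,83/64 } R={ 167/128,21/16,11/8,3/2,2 } gives 333/256
step 11: add Blue to get BBRRBRRBBRB; options L={ 0,1,5/4,41/32,83/64,333/256 } R={ 167/128,21/16,11/8,3/2,2 } gives 667/512
step 12: add Blue to get BBRRBRRBBRBB; options L={ 0,1,5/4,41/32,83/64,333/256,667/512 } R={ 167/128,21/16,11/8,3/2,2 } gives 1335/1024
step 13: add Blue to get BBRRBRRBBRBBB; options L={ 0,1,5/4,41/32,83/64,333/256,667/512,1335/1024 } R={ 167/128,21/16,11/8,3/2,2 } gives 2671/2048
step 14: add Red to get BBRRBRRBBRBBBR; options L={ 0,1,5/4,41/32,83/64,333/256,667/512,1335/1024 } R={ 2671/2048,167/128,21/16,11/8,3/2,2 } gives 5341/4096
step 15: add Blue to get BBRRBRRBBRBBBRB; options L={ 0,1,5/4,41/32,83/64,333/256,667/512,1335/1024,5341/4096 } R={ 2671/2048,167/128,21/16,11/8,3/2,2 } gives 10683/8192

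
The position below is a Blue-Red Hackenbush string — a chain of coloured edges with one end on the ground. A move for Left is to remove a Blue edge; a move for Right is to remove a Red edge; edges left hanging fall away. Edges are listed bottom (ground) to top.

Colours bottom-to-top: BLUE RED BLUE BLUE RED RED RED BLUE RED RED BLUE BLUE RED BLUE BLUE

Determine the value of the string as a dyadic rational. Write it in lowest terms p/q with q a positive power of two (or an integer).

Build val(s[:k]) for k = 1..15, string s = BLUE RED BLUE BLUE RED RED RED BLUE RED RED BLUE BLUE RED BLUE BLUE.
1 of 15 · B · max L 0 · min R +∞ ⇒ 1
2 of 15 · BR · max L 0 · min R 1 ⇒ 1/2
3 of 15 · BRB · max L 1/2 · min R 1 ⇒ 3/4
4 of 15 · BRBB · max L 3/4 · min R 1 ⇒ 7/8
5 of 15 · BRBBR · max L 3/4 · min R 7/8 ⇒ 13/16
6 of 15 · BRBBRR · max L 3/4 · min R 13/16 ⇒ 25/32
7 of 15 · BRBBRRR · max L 3/4 · min R 25/32 ⇒ 49/64
8 of 15 · BRBBRRRB · max L 49/64 · min R 25/32 ⇒ 99/128
9 of 15 · BRBBRRRBR · max L 49/64 · min R 99/128 ⇒ 197/256
10 of 15 · BRBBRRRBRR · max L 49/64 · min R 197/256 ⇒ 393/512
11 of 15 · BRBBRRRBRRB · max L 393/512 · min R 197/256 ⇒ 787/1024
12 of 15 · BRBBRRRBRRBB · max L 787/1024 · min R 197/256 ⇒ 1575/2048
13 of 15 · BRBBRRRBRRBBR · max L 787/1024 · min R 1575/2048 ⇒ 3149/4096
14 of 15 · BRBBRRRBRRBBRB · max L 3149/4096 · min R 1575/2048 ⇒ 6299/8192
15 of 15 · BRBBRRRBRRBBRBB · max L 6299/8192 · min R 1575/2048 ⇒ 12599/16384

12599/16384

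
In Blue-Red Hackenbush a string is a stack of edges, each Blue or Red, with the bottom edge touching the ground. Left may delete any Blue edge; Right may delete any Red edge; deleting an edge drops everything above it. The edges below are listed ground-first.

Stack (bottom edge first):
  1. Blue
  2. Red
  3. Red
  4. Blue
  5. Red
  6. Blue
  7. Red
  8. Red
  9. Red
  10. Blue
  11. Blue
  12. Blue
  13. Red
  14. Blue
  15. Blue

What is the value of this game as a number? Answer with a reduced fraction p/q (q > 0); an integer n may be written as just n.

G_1 [B]  L=[0]  R=[∅]  gives 1
G_2 [BR]  L=[0]  R=[1]  gives 1/2
G_3 [BRR]  L=[0]  R=[1/2; 1]  gives 1/4
G_4 [BRRB]  L=[0; 1/4]  R=[1/2; 1]  gives 3/8
G_5 [BRRBR]  L=[0; 1/4]  R=[3/8; 1/2; 1]  gives 5/16
G_6 [BRRBRB]  L=[0; 1/4; 5/16]  R=[3/8; 1/2; 1]  gives 11/32
G_7 [BRRBRBR]  L=[0; 1/4; 5/16]  R=[11/32; 3/8; 1/2; 1]  gives 21/64
G_8 [BRRBRBRR]  L=[0; 1/4; 5/16]  R=[21/64; 11/32; 3/8; 1/2; 1]  gives 41/128
G_9 [BRRBRBRRR]  L=[0; 1/4; 5/16]  R=[41/128; 21/64; 11/32; 3/8; 1/2; 1]  gives 81/256
G_10 [BRRBRBRRRB]  L=[0; 1/4; 5/16; 81/256]  R=[41/128; 21/64; 11/32; 3/8; 1/2; 1]  gives 163/512
G_11 [BRRBRBRRRBB]  L=[0; 1/4; 5/16; 81/256; 163/512]  R=[41/128; 21/64; 11/32; 3/8; 1/2; 1]  gives 327/1024
G_12 [BRRBRBRRRBBB]  L=[0; 1/4; 5/16; 81/256; 163/512; 327/1024]  R=[41/128; 21/64; 11/32; 3/8; 1/2; 1]  gives 655/2048
G_13 [BRRBRBRRRBBBR]  L=[0; 1/4; 5/16; 81/256; 163/512; 327/1024]  R=[655/2048; 41/128; 21/64; 11/32; 3/8; 1/2; 1]  gives 1309/4096
G_14 [BRRBRBRRRBBBRB]  L=[0; 1/4; 5/16; 81/256; 163/512; 327/1024; 1309/4096]  R=[655/2048; 41/128; 21/64; 11/32; 3/8; 1/2; 1]  gives 2619/8192
G_15 [BRRBRBRRRBBBRBB]  L=[0; 1/4; 5/16; 81/256; 163/512; 327/1024; 1309/4096; 2619/8192]  R=[655/2048; 41/128; 21/64; 11/32; 3/8; 1/2; 1]  gives 5239/16384

5239/16384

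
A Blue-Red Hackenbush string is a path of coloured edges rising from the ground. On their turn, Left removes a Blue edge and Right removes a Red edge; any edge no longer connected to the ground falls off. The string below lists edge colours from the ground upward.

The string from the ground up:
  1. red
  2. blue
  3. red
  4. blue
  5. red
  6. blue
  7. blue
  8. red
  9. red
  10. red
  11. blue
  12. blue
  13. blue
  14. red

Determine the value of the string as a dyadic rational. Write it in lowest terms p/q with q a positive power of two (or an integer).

r: Left {  }, Right { 0 } ⇒ simplest -1
rb: Left { -1 }, Right { 0 } ⇒ simplest -1/2
rbr: Left { -1 }, Right { -1/2 0 } ⇒ simplest -3/4
rbrb: Left { -1 -3/4 }, Right { -1/2 0 } ⇒ simplest -5/8
rbrbr: Left { -1 -3/4 }, Right { -5/8 -1/2 0 } ⇒ simplest -11/16
rbrbrb: Left { -1 -3/4 -11/16 }, Right { -5/8 -1/2 0 } ⇒ simplest -21/32
rbrbrbb: Left { -1 -3/4 -11/16 -21/32 }, Right { -5/8 -1/2 0 } ⇒ simplest -41/64
rbrbrbbr: Left { -1 -3/4 -11/16 -21/32 }, Right { -41/64 -5/8 -1/2 0 } ⇒ simplest -83/128
rbrbrbbrr: Left { -1 -3/4 -11/16 -21/32 }, Right { -83/128 -41/64 -5/8 -1/2 0 } ⇒ simplest -167/256
rbrbrbbrrr: Left { -1 -3/4 -11/16 -21/32 }, Right { -167/256 -83/128 -41/64 -5/8 -1/2 0 } ⇒ simplest -335/512
rbrbrbbrrrb: Left { -1 -3/4 -11/16 -21/32 -335/512 }, Right { -167/256 -83/128 -41/64 -5/8 -1/2 0 } ⇒ simplest -669/1024
rbrbrbbrrrbb: Left { -1 -3/4 -11/16 -21/32 -335/512 -669/1024 }, Right { -167/256 -83/128 -41/64 -5/8 -1/2 0 } ⇒ simplest -1337/2048
rbrbrbbrrrbbb: Left { -1 -3/4 -11/16 -21/32 -335/512 -669/1024 -1337/2048 }, Right { -167/256 -83/128 -41/64 -5/8 -1/2 0 } ⇒ simplest -2673/4096
rbrbrbbrrrbbbr: Left { -1 -3/4 -11/16 -21/32 -335/512 -669/1024 -1337/2048 }, Right { -2673/4096 -167/256 -83/128 -41/64 -5/8 -1/2 0 } ⇒ simplest -5347/8192

-5347/8192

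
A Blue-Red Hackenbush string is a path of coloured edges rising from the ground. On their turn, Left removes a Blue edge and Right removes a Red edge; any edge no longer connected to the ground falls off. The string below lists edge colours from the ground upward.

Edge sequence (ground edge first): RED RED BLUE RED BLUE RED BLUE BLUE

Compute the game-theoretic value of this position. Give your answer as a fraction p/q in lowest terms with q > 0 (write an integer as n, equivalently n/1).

step 1: add RED to get R; options L={ none } R={ 0 } → -1
step 2: add RED to get RR; options L={ none } R={ -1 0 } → -2
step 3: add BLUE to get RRB; options L={ -2 } R={ -1 0 } → -3/2
step 4: add RED to get RRBR; options L={ -2 } R={ -3/2 -1 0 } → -7/4
step 5: add BLUE to get RRBRB; options L={ -2 -7/4 } R={ -3/2 -1 0 } → -13/8
step 6: add RED to get RRBRBR; options L={ -2 -7/4 } R={ -13/8 -3/2 -1 0 } → -27/16
step 7: add BLUE to get RRBRBRB; options L={ -2 -7/4 -27/16 } R={ -13/8 -3/2 -1 0 } → -53/32
step 8: add BLUE to get RRBRBRBB; options L={ -2 -7/4 -27/16 -53/32 } R={ -13/8 -3/2 -1 0 } → -105/64

-105/64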